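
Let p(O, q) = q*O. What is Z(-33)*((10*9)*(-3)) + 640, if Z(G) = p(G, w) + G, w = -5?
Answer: -35000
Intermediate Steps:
p(O, q) = O*q
Z(G) = -4*G (Z(G) = G*(-5) + G = -5*G + G = -4*G)
Z(-33)*((10*9)*(-3)) + 640 = (-4*(-33))*((10*9)*(-3)) + 640 = 132*(90*(-3)) + 640 = 132*(-270) + 640 = -35640 + 640 = -35000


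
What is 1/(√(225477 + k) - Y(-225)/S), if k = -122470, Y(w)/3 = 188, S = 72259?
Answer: 40754076/537836946566471 + 5221363081*√103007/537836946566471 ≈ 0.0031159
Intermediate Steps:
Y(w) = 564 (Y(w) = 3*188 = 564)
1/(√(225477 + k) - Y(-225)/S) = 1/(√(225477 - 122470) - 564/72259) = 1/(√103007 - 564/72259) = 1/(-564/72259 + √103007)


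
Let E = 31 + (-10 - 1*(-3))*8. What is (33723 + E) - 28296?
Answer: 5402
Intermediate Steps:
E = -25 (E = 31 + (-10 + 3)*8 = 31 - 7*8 = 31 - 56 = -25)
(33723 + E) - 28296 = (33723 - 25) - 28296 = 33698 - 28296 = 5402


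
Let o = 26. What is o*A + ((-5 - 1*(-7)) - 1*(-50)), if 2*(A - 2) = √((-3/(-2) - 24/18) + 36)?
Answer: 104 + 13*√1302/6 ≈ 182.18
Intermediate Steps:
A = 2 + √1302/12 (A = 2 + √((-3/(-2) - 24/18) + 36)/2 = 2 + √((-3*(-½) - 24*1/18) + 36)/2 = 2 + √((3/2 - 4/3) + 36)/2 = 2 + √(⅙ + 36)/2 = 2 + √(217/6)/2 = 2 + (√1302/6)/2 = 2 + √1302/12 ≈ 5.0069)
o*A + ((-5 - 1*(-7)) - 1*(-50)) = 26*(2 + √1302/12) + ((-5 - 1*(-7)) - 1*(-50)) = (52 + 13*√1302/6) + ((-5 + 7) + 50) = (52 + 13*√1302/6) + (2 + 50) = (52 + 13*√1302/6) + 52 = 104 + 13*√1302/6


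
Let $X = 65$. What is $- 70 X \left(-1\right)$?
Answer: $4550$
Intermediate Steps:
$- 70 X \left(-1\right) = \left(-70\right) 65 \left(-1\right) = \left(-4550\right) \left(-1\right) = 4550$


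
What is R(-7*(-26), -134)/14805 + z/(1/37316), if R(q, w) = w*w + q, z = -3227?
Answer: -594266436374/4935 ≈ -1.2042e+8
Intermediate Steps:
R(q, w) = q + w**2 (R(q, w) = w**2 + q = q + w**2)
R(-7*(-26), -134)/14805 + z/(1/37316) = (-7*(-26) + (-134)**2)/14805 - 3227/(1/37316) = (182 + 17956)*(1/14805) - 3227/1/37316 = 18138*(1/14805) - 3227*37316 = 6046/4935 - 120418732 = -594266436374/4935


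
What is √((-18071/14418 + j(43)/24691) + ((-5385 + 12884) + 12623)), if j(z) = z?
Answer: √31480854521694736702/39554982 ≈ 141.85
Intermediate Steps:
√((-18071/14418 + j(43)/24691) + ((-5385 + 12884) + 12623)) = √((-18071/14418 + 43/24691) + ((-5385 + 12884) + 12623)) = √((-18071*1/14418 + 43*(1/24691)) + (7499 + 12623)) = √((-18071/14418 + 43/24691) + 20122) = √(-445571087/355994838 + 20122) = √(7162882559149/355994838) = √31480854521694736702/39554982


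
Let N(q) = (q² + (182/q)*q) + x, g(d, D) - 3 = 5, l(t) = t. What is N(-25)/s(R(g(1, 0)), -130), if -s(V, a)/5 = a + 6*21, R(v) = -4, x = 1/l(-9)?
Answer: 3631/90 ≈ 40.344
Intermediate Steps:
g(d, D) = 8 (g(d, D) = 3 + 5 = 8)
x = -⅑ (x = 1/(-9) = -⅑ ≈ -0.11111)
N(q) = 1637/9 + q² (N(q) = (q² + (182/q)*q) - ⅑ = (q² + 182) - ⅑ = (182 + q²) - ⅑ = 1637/9 + q²)
s(V, a) = -630 - 5*a (s(V, a) = -5*(a + 6*21) = -5*(a + 126) = -5*(126 + a) = -630 - 5*a)
N(-25)/s(R(g(1, 0)), -130) = (1637/9 + (-25)²)/(-630 - 5*(-130)) = (1637/9 + 625)/(-630 + 650) = (7262/9)/20 = (7262/9)*(1/20) = 3631/90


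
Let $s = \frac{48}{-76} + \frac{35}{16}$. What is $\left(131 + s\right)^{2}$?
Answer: $\frac{1623848209}{92416} \approx 17571.0$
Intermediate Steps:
$s = \frac{473}{304}$ ($s = 48 \left(- \frac{1}{76}\right) + 35 \cdot \frac{1}{16} = - \frac{12}{19} + \frac{35}{16} = \frac{473}{304} \approx 1.5559$)
$\left(131 + s\right)^{2} = \left(131 + \frac{473}{304}\right)^{2} = \left(\frac{40297}{304}\right)^{2} = \frac{1623848209}{92416}$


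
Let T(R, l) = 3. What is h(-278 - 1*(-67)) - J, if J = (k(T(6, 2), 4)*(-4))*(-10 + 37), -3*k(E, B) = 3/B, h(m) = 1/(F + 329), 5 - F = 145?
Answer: -5102/189 ≈ -26.995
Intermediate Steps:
F = -140 (F = 5 - 1*145 = 5 - 145 = -140)
h(m) = 1/189 (h(m) = 1/(-140 + 329) = 1/189)
k(E, B) = -1/B
J = 27 (J = (-1/4*(-4))*(-10 + 37) = (-1*¼*(-4))*27 = -¼*(-4)*27 = 1*27 = 27)
h(-278 - 1*(-67)) - J = 1/189 - 1*27 = 1/189 - 27 = -5102/189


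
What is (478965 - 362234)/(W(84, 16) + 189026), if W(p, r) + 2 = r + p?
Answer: 116731/189124 ≈ 0.61722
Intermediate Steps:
W(p, r) = -2 + p + r (W(p, r) = -2 + (r + p) = -2 + (p + r) = -2 + p + r)
(478965 - 362234)/(W(84, 16) + 189026) = (478965 - 362234)/((-2 + 84 + 16) + 189026) = 116731/(98 + 189026) = 116731/189124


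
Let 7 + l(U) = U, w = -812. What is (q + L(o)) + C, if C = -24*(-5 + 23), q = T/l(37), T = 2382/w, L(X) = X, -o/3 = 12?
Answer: -1900477/4060 ≈ -468.10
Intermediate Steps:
o = -36 (o = -3*12 = -36)
l(U) = -7 + U
T = -1191/406 (T = 2382/(-812) = 2382*(-1/812) = -1191/406 ≈ -2.9335)
q = -397/4060 (q = -1191/(406*(-7 + 37)) = -1191/406/30 = -1191/406*1/30 = -397/4060 ≈ -0.097783)
C = -432 (C = -24*18 = -432)
(q + L(o)) + C = (-397/4060 - 36) - 432 = -146557/4060 - 432 = -1900477/4060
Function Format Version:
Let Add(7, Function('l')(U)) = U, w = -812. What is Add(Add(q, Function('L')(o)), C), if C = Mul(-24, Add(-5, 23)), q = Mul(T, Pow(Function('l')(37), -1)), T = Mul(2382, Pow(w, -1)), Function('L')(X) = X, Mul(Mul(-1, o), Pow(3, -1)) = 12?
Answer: Rational(-1900477, 4060) ≈ -468.10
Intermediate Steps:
o = -36 (o = Mul(-3, 12) = -36)
Function('l')(U) = Add(-7, U)
T = Rational(-1191, 406) (T = Mul(2382, Pow(-812, -1)) = Mul(2382, Rational(-1, 812)) = Rational(-1191, 406) ≈ -2.9335)
q = Rational(-397, 4060) (q = Mul(Rational(-1191, 406), Pow(Add(-7, 37), -1)) = Mul(Rational(-1191, 406), Pow(30, -1)) = Mul(Rational(-1191, 406), Rational(1, 30)) = Rational(-397, 4060) ≈ -0.097783)
C = -432 (C = Mul(-24, 18) = -432)
Add(Add(q, Function('L')(o)), C) = Add(Add(Rational(-397, 4060), -36), -432) = Add(Rational(-146557, 4060), -432) = Rational(-1900477, 4060)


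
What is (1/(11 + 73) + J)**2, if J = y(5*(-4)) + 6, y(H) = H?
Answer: 1380625/7056 ≈ 195.67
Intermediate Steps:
J = -14 (J = 5*(-4) + 6 = -20 + 6 = -14)
(1/(11 + 73) + J)**2 = (1/(11 + 73) - 14)**2 = (1/84 - 14)**2 = (-1175/84)**2 = 1380625/7056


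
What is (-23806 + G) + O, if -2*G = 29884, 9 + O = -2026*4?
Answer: -46861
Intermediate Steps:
O = -8113 (O = -9 - 2026*4 = -9 - 8104 = -8113)
G = -14942 (G = -½*29884 = -14942)
(-23806 + G) + O = (-23806 - 14942) - 8113 = -38748 - 8113 = -46861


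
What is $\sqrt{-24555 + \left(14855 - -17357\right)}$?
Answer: $\sqrt{7657} \approx 87.504$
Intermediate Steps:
$\sqrt{-24555 + \left(14855 - -17357\right)} = \sqrt{-24555 + \left(14855 + 17357\right)} = \sqrt{-24555 + 32212} = \sqrt{7657}$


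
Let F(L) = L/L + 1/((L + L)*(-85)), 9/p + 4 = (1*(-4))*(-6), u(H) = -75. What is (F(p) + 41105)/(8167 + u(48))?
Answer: 1572304/309519 ≈ 5.0798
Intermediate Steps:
p = 9/20 (p = 9/(-4 + (1*(-4))*(-6)) = 9/(-4 - 4*(-6)) = 9/(-4 + 24) = 9/20 ≈ 0.45000)
F(L) = 1 - 1/(170*L) (F(L) = 1 - 1/85/(2*L) = 1 + (1/(2*L))*(-1/85) = 1 - 1/(170*L))
(F(p) + 41105)/(8167 + u(48)) = ((-1/170 + 9/20)/(9/20) + 41105)/(8167 - 75) = ((20/9)*(151/340) + 41105)/8092 = (151/153 + 41105)*(1/8092) = (6289216/153)*(1/8092) = 1572304/309519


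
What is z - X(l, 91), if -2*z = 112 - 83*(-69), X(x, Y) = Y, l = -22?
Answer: -6021/2 ≈ -3010.5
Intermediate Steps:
z = -5839/2 (z = -(112 - 83*(-69))/2 = -(112 + 5727)/2 = -½*5839 = -5839/2 ≈ -2919.5)
z - X(l, 91) = -5839/2 - 1*91 = -5839/2 - 91 = -6021/2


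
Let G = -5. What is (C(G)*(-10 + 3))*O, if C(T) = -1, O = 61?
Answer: 427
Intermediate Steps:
(C(G)*(-10 + 3))*O = -(-10 + 3)*61 = -1*(-7)*61 = 7*61 = 427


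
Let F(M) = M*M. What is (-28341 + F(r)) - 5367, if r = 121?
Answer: -19067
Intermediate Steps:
F(M) = M**2
(-28341 + F(r)) - 5367 = (-28341 + 121**2) - 5367 = (-28341 + 14641) - 5367 = -13700 - 5367 = -19067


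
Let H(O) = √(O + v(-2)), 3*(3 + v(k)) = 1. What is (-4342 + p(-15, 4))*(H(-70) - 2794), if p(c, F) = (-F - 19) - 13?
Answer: 12232132 - 4378*I*√654/3 ≈ 1.2232e+7 - 37320.0*I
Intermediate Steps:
v(k) = -8/3 (v(k) = -3 + (⅓)*1 = -3 + ⅓ = -8/3)
p(c, F) = -32 - F (p(c, F) = (-19 - F) - 13 = -32 - F)
H(O) = √(-8/3 + O) (H(O) = √(O - 8/3) = √(-8/3 + O))
(-4342 + p(-15, 4))*(H(-70) - 2794) = (-4342 + (-32 - 1*4))*(√(-24 + 9*(-70))/3 - 2794) = (-4342 + (-32 - 4))*(√(-24 - 630)/3 - 2794) = (-4342 - 36)*(√(-654)/3 - 2794) = -4378*((I*√654)/3 - 2794) = -4378*(I*√654/3 - 2794) = -4378*(-2794 + I*√654/3) = 12232132 - 4378*I*√654/3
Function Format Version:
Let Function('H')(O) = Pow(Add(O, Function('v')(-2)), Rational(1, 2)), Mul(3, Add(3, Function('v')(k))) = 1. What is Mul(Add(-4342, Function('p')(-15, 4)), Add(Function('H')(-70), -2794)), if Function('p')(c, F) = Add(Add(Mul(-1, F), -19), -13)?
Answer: Add(12232132, Mul(Rational(-4378, 3), I, Pow(654, Rational(1, 2)))) ≈ Add(1.2232e+7, Mul(-37320., I))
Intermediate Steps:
Function('v')(k) = Rational(-8, 3) (Function('v')(k) = Add(-3, Mul(Rational(1, 3), 1)) = Add(-3, Rational(1, 3)) = Rational(-8, 3))
Function('p')(c, F) = Add(-32, Mul(-1, F)) (Function('p')(c, F) = Add(Add(-19, Mul(-1, F)), -13) = Add(-32, Mul(-1, F)))
Function('H')(O) = Pow(Add(Rational(-8, 3), O), Rational(1, 2)) (Function('H')(O) = Pow(Add(O, Rational(-8, 3)), Rational(1, 2)) = Pow(Add(Rational(-8, 3), O), Rational(1, 2)))
Mul(Add(-4342, Function('p')(-15, 4)), Add(Function('H')(-70), -2794)) = Mul(Add(-4342, Add(-32, Mul(-1, 4))), Add(Mul(Rational(1, 3), Pow(Add(-24, Mul(9, -70)), Rational(1, 2))), -2794)) = Mul(Add(-4342, Add(-32, -4)), Add(Mul(Rational(1, 3), Pow(Add(-24, -630), Rational(1, 2))), -2794)) = Mul(Add(-4342, -36), Add(Mul(Rational(1, 3), Pow(-654, Rational(1, 2))), -2794)) = Mul(-4378, Add(Mul(Rational(1, 3), Mul(I, Pow(654, Rational(1, 2)))), -2794)) = Mul(-4378, Add(Mul(Rational(1, 3), I, Pow(654, Rational(1, 2))), -2794)) = Mul(-4378, Add(-2794, Mul(Rational(1, 3), I, Pow(654, Rational(1, 2))))) = Add(12232132, Mul(Rational(-4378, 3), I, Pow(654, Rational(1, 2))))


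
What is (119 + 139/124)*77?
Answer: 1146915/124 ≈ 9249.3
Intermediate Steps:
(119 + 139/124)*77 = (14895/124)*77 = 1146915/124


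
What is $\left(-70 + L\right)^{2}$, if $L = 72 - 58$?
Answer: $3136$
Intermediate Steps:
$L = 14$
$\left(-70 + L\right)^{2} = \left(-70 + 14\right)^{2} = \left(-56\right)^{2} = 3136$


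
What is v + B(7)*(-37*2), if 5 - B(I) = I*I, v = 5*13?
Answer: 3321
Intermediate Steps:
v = 65
B(I) = 5 - I**2 (B(I) = 5 - I*I = 5 - I**2)
v + B(7)*(-37*2) = 65 + (5 - 1*7**2)*(-37*2) = 65 + (5 - 1*49)*(-74) = 65 + (5 - 49)*(-74) = 65 - 44*(-74) = 65 + 3256 = 3321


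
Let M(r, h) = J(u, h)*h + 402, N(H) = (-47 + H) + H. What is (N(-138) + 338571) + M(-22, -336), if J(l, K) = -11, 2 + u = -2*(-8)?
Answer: 342346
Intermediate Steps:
u = 14 (u = -2 - 2*(-8) = -2 + 16 = 14)
N(H) = -47 + 2*H
M(r, h) = 402 - 11*h (M(r, h) = -11*h + 402 = 402 - 11*h)
(N(-138) + 338571) + M(-22, -336) = ((-47 + 2*(-138)) + 338571) + (402 - 11*(-336)) = ((-47 - 276) + 338571) + (402 + 3696) = (-323 + 338571) + 4098 = 338248 + 4098 = 342346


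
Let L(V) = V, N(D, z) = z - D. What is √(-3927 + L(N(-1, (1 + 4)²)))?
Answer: I*√3901 ≈ 62.458*I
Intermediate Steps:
√(-3927 + L(N(-1, (1 + 4)²))) = √(-3927 + ((1 + 4)² - 1*(-1))) = √(-3927 + (5² + 1)) = √(-3927 + (25 + 1)) = √(-3927 + 26) = √(-3901) = I*√3901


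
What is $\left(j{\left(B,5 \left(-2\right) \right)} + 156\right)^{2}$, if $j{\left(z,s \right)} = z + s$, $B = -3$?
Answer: $20449$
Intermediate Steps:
$j{\left(z,s \right)} = s + z$
$\left(j{\left(B,5 \left(-2\right) \right)} + 156\right)^{2} = \left(\left(5 \left(-2\right) - 3\right) + 156\right)^{2} = \left(\left(-10 - 3\right) + 156\right)^{2} = \left(-13 + 156\right)^{2} = 143^{2} = 20449$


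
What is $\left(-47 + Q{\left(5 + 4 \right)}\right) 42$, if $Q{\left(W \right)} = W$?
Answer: $-1596$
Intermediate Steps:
$\left(-47 + Q{\left(5 + 4 \right)}\right) 42 = \left(-47 + \left(5 + 4\right)\right) 42 = \left(-47 + 9\right) 42 = \left(-38\right) 42 = -1596$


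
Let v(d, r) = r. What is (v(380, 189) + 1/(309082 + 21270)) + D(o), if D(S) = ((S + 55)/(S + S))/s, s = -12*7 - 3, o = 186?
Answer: 505154052431/2672878032 ≈ 188.99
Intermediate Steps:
s = -87 (s = -84 - 3 = -87)
D(S) = -(55 + S)/(174*S) (D(S) = ((S + 55)/(S + S))/(-87) = ((55 + S)/((2*S)))*(-1/87) = ((55 + S)*(1/(2*S)))*(-1/87) = ((55 + S)/(2*S))*(-1/87) = -(55 + S)/(174*S))
(v(380, 189) + 1/(309082 + 21270)) + D(o) = (189 + 1/(309082 + 21270)) + (1/174)*(-55 - 1*186)/186 = (189 + 1/330352) + (1/174)*(1/186)*(-55 - 186) = (189 + 1/330352) + (1/174)*(1/186)*(-241) = 62436529/330352 - 241/32364 = 505154052431/2672878032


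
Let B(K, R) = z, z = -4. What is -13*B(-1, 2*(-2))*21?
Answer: 1092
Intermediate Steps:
B(K, R) = -4
-13*B(-1, 2*(-2))*21 = -13*(-4)*21 = 52*21 = 1092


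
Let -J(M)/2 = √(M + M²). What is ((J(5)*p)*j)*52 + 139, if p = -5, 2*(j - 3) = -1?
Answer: 139 + 1300*√30 ≈ 7259.4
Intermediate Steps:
j = 5/2 (j = 3 + (½)*(-1) = 3 - ½ = 5/2 ≈ 2.5000)
J(M) = -2*√(M + M²)
((J(5)*p)*j)*52 + 139 = ((-2*√5*√(1 + 5)*(-5))*(5/2))*52 + 139 = ((-2*√30*(-5))*(5/2))*52 + 139 = ((10*√30)*(5/2))*52 + 139 = (25*√30)*52 + 139 = 1300*√30 + 139 = 139 + 1300*√30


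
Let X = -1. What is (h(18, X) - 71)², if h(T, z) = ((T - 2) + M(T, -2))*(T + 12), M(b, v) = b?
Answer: 900601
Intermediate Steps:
h(T, z) = (-2 + 2*T)*(12 + T) (h(T, z) = ((T - 2) + T)*(T + 12) = ((-2 + T) + T)*(12 + T) = (-2 + 2*T)*(12 + T))
(h(18, X) - 71)² = ((-24 + 2*18² + 22*18) - 71)² = ((-24 + 2*324 + 396) - 71)² = ((-24 + 648 + 396) - 71)² = (1020 - 71)² = 949² = 900601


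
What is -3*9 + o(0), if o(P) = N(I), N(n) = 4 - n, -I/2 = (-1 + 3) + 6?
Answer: -7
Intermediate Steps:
I = -16 (I = -2*((-1 + 3) + 6) = -2*(2 + 6) = -2*8 = -16)
o(P) = 20 (o(P) = 4 - 1*(-16) = 4 + 16 = 20)
-3*9 + o(0) = -3*9 + 20 = -27 + 20 = -7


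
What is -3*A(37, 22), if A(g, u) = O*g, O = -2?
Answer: 222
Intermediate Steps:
A(g, u) = -2*g
-3*A(37, 22) = -(-6)*37 = -3*(-74) = 222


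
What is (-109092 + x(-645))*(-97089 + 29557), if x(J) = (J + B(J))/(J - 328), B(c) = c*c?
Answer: 1028048280096/139 ≈ 7.3960e+9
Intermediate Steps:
B(c) = c²
x(J) = (J + J²)/(-328 + J) (x(J) = (J + J²)/(J - 328) = (J + J²)/(-328 + J))
(-109092 + x(-645))*(-97089 + 29557) = (-109092 - 645*(1 - 645)/(-328 - 645))*(-97089 + 29557) = (-109092 - 645*(-644)/(-973))*(-67532) = (-109092 - 645*(-1/973)*(-644))*(-67532) = (-109092 - 59340/139)*(-67532) = -15223128/139*(-67532) = 1028048280096/139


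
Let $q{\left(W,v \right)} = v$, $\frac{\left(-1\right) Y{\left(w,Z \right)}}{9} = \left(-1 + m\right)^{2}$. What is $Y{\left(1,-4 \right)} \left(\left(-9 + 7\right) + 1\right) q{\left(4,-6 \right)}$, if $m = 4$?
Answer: $-486$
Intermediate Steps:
$Y{\left(w,Z \right)} = -81$ ($Y{\left(w,Z \right)} = - 9 \left(-1 + 4\right)^{2} = - 9 \cdot 3^{2} = \left(-9\right) 9 = -81$)
$Y{\left(1,-4 \right)} \left(\left(-9 + 7\right) + 1\right) q{\left(4,-6 \right)} = - 81 \left(\left(-9 + 7\right) + 1\right) \left(-6\right) = - 81 \left(-2 + 1\right) \left(-6\right) = \left(-81\right) \left(-1\right) \left(-6\right) = 81 \left(-6\right) = -486$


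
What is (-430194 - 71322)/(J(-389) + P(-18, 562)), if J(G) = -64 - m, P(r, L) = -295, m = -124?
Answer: 501516/235 ≈ 2134.1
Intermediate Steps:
J(G) = 60 (J(G) = -64 - 1*(-124) = -64 + 124 = 60)
(-430194 - 71322)/(J(-389) + P(-18, 562)) = (-430194 - 71322)/(60 - 295) = -501516/(-235) = -501516*(-1/235) = 501516/235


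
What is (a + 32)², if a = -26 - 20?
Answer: 196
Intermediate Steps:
a = -46
(a + 32)² = (-46 + 32)² = (-14)² = 196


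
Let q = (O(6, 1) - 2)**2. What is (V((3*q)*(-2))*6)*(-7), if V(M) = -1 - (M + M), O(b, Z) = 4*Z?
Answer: -1974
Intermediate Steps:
q = 4 (q = (4*1 - 2)**2 = (4 - 2)**2 = 2**2 = 4)
V(M) = -1 - 2*M
(V((3*q)*(-2))*6)*(-7) = ((-1 - 2*3*4*(-2))*6)*(-7) = ((-1 - 24*(-2))*6)*(-7) = ((-1 - 2*(-24))*6)*(-7) = ((-1 + 48)*6)*(-7) = (47*6)*(-7) = 282*(-7) = -1974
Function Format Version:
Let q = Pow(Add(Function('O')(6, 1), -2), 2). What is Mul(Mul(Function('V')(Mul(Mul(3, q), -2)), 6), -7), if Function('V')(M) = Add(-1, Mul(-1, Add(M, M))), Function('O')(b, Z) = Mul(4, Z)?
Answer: -1974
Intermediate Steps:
q = 4 (q = Pow(Add(Mul(4, 1), -2), 2) = Pow(Add(4, -2), 2) = Pow(2, 2) = 4)
Function('V')(M) = Add(-1, Mul(-2, M)) (Function('V')(M) = Add(-1, Mul(-1, Mul(2, M))) = Add(-1, Mul(-2, M)))
Mul(Mul(Function('V')(Mul(Mul(3, q), -2)), 6), -7) = Mul(Mul(Add(-1, Mul(-2, Mul(Mul(3, 4), -2))), 6), -7) = Mul(Mul(Add(-1, Mul(-2, Mul(12, -2))), 6), -7) = Mul(Mul(Add(-1, Mul(-2, -24)), 6), -7) = Mul(Mul(Add(-1, 48), 6), -7) = Mul(Mul(47, 6), -7) = Mul(282, -7) = -1974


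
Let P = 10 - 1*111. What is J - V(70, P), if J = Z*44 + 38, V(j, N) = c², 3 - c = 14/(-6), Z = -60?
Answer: -23674/9 ≈ -2630.4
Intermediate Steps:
P = -101 (P = 10 - 111 = -101)
c = 16/3 (c = 3 - 14/(-6) = 3 - 14*(-1)/6 = 3 - 1*(-7/3) = 3 + 7/3 = 16/3 ≈ 5.3333)
V(j, N) = 256/9 (V(j, N) = (16/3)² = 256/9)
J = -2602 (J = -60*44 + 38 = -2640 + 38 = -2602)
J - V(70, P) = -2602 - 1*256/9 = -2602 - 256/9 = -23674/9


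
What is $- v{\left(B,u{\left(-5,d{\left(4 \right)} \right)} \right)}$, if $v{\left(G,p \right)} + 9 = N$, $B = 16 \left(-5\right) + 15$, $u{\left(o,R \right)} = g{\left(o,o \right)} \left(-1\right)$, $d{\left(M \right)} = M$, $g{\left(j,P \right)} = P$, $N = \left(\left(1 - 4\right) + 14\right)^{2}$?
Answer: $-112$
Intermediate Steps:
$N = 121$ ($N = \left(-3 + 14\right)^{2} = 11^{2} = 121$)
$u{\left(o,R \right)} = - o$ ($u{\left(o,R \right)} = o \left(-1\right) = - o$)
$B = -65$ ($B = -80 + 15 = -65$)
$v{\left(G,p \right)} = 112$ ($v{\left(G,p \right)} = -9 + 121 = 112$)
$- v{\left(B,u{\left(-5,d{\left(4 \right)} \right)} \right)} = \left(-1\right) 112 = -112$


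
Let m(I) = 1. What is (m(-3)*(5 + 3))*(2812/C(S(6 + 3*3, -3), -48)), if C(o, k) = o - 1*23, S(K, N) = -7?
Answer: -11248/15 ≈ -749.87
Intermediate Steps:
C(o, k) = -23 + o (C(o, k) = o - 23 = -23 + o)
(m(-3)*(5 + 3))*(2812/C(S(6 + 3*3, -3), -48)) = (1*(5 + 3))*(2812/(-23 - 7)) = (1*8)*(2812/(-30)) = 8*(2812*(-1/30)) = 8*(-1406/15) = -11248/15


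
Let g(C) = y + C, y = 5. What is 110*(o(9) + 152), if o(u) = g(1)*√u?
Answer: 18700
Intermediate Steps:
g(C) = 5 + C
o(u) = 6*√u (o(u) = (5 + 1)*√u = 6*√u)
110*(o(9) + 152) = 110*(6*√9 + 152) = 110*(6*3 + 152) = 110*(18 + 152) = 110*170 = 18700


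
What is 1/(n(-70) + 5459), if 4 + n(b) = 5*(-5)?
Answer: 1/5430 ≈ 0.00018416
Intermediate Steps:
n(b) = -29 (n(b) = -4 + 5*(-5) = -4 - 25 = -29)
1/(n(-70) + 5459) = 1/(-29 + 5459) = 1/5430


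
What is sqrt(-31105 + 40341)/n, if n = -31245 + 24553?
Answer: -sqrt(2309)/3346 ≈ -0.014361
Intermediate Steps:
n = -6692
sqrt(-31105 + 40341)/n = sqrt(-31105 + 40341)/(-6692) = sqrt(9236)*(-1/6692) = (2*sqrt(2309))*(-1/6692) = -sqrt(2309)/3346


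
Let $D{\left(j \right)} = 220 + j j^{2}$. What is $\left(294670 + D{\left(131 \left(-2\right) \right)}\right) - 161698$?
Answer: $-17851536$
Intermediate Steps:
$D{\left(j \right)} = 220 + j^{3}$
$\left(294670 + D{\left(131 \left(-2\right) \right)}\right) - 161698 = \left(294670 + \left(220 + \left(131 \left(-2\right)\right)^{3}\right)\right) - 161698 = \left(294670 + \left(220 + \left(-262\right)^{3}\right)\right) - 161698 = \left(294670 + \left(220 - 17984728\right)\right) - 161698 = \left(294670 - 17984508\right) - 161698 = -17689838 - 161698 = -17851536$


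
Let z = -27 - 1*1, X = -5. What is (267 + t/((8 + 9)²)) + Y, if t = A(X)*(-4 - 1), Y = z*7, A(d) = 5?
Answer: 20494/289 ≈ 70.913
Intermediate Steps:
z = -28 (z = -27 - 1 = -28)
Y = -196 (Y = -28*7 = -196)
t = -25 (t = 5*(-4 - 1) = 5*(-5) = -25)
(267 + t/((8 + 9)²)) + Y = (267 - 25/(8 + 9)²) - 196 = (267 - 25/(17²)) - 196 = (267 - 25/289) - 196 = 77138/289 - 196 = 20494/289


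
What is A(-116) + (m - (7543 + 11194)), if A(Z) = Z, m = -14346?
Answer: -33199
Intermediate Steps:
A(-116) + (m - (7543 + 11194)) = -116 + (-14346 - (7543 + 11194)) = -116 + (-14346 - 1*18737) = -116 + (-14346 - 18737) = -116 - 33083 = -33199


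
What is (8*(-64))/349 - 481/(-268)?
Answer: 30653/93532 ≈ 0.32773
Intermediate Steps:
(8*(-64))/349 - 481/(-268) = -512*1/349 - 481*(-1/268) = -512/349 + 481/268 = 30653/93532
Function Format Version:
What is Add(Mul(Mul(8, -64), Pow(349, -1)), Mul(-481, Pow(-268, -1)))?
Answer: Rational(30653, 93532) ≈ 0.32773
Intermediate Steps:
Add(Mul(Mul(8, -64), Pow(349, -1)), Mul(-481, Pow(-268, -1))) = Add(Mul(-512, Rational(1, 349)), Mul(-481, Rational(-1, 268))) = Add(Rational(-512, 349), Rational(481, 268)) = Rational(30653, 93532)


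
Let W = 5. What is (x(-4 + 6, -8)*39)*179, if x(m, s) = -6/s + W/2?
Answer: 90753/4 ≈ 22688.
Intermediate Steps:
x(m, s) = 5/2 - 6/s (x(m, s) = -6/s + 5/2 = 5/2 - 6/s)
(x(-4 + 6, -8)*39)*179 = ((5/2 - 6/(-8))*39)*179 = ((5/2 - 6*(-1/8))*39)*179 = ((5/2 + 3/4)*39)*179 = ((13/4)*39)*179 = (507/4)*179 = 90753/4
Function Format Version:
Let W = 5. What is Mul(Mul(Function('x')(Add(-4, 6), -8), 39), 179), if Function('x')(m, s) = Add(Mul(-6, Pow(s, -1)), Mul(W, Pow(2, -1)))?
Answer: Rational(90753, 4) ≈ 22688.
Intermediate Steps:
Function('x')(m, s) = Add(Rational(5, 2), Mul(-6, Pow(s, -1))) (Function('x')(m, s) = Add(Mul(-6, Pow(s, -1)), Mul(5, Pow(2, -1))) = Add(Mul(-6, Pow(s, -1)), Mul(5, Rational(1, 2))) = Add(Mul(-6, Pow(s, -1)), Rational(5, 2)) = Add(Rational(5, 2), Mul(-6, Pow(s, -1))))
Mul(Mul(Function('x')(Add(-4, 6), -8), 39), 179) = Mul(Mul(Add(Rational(5, 2), Mul(-6, Pow(-8, -1))), 39), 179) = Mul(Mul(Add(Rational(5, 2), Mul(-6, Rational(-1, 8))), 39), 179) = Mul(Mul(Add(Rational(5, 2), Rational(3, 4)), 39), 179) = Mul(Mul(Rational(13, 4), 39), 179) = Mul(Rational(507, 4), 179) = Rational(90753, 4)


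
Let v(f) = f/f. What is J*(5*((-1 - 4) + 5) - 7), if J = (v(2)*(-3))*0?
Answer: 0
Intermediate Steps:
v(f) = 1
J = 0 (J = (1*(-3))*0 = -3*0 = 0)
J*(5*((-1 - 4) + 5) - 7) = 0*(5*((-1 - 4) + 5) - 7) = 0*(5*(-5 + 5) - 7) = 0*(5*0 - 7) = 0*(0 - 7) = 0*(-7) = 0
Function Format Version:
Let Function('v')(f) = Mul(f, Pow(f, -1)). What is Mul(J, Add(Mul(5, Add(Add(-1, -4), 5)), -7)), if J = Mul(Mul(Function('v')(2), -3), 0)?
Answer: 0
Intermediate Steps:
Function('v')(f) = 1
J = 0 (J = Mul(Mul(1, -3), 0) = Mul(-3, 0) = 0)
Mul(J, Add(Mul(5, Add(Add(-1, -4), 5)), -7)) = Mul(0, Add(Mul(5, Add(Add(-1, -4), 5)), -7)) = Mul(0, Add(Mul(5, Add(-5, 5)), -7)) = Mul(0, Add(Mul(5, 0), -7)) = Mul(0, Add(0, -7)) = Mul(0, -7) = 0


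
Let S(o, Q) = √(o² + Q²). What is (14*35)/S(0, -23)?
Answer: 490/23 ≈ 21.304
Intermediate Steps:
S(o, Q) = √(Q² + o²)
(14*35)/S(0, -23) = (14*35)/(√((-23)² + 0²)) = 490/(√(529 + 0)) = 490/(√529) = 490/23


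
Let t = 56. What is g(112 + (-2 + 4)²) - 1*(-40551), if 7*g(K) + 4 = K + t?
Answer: 40575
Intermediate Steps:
g(K) = 52/7 + K/7 (g(K) = -4/7 + (K + 56)/7 = -4/7 + (56 + K)/7 = -4/7 + (8 + K/7) = 52/7 + K/7)
g(112 + (-2 + 4)²) - 1*(-40551) = (52/7 + (112 + (-2 + 4)²)/7) - 1*(-40551) = (52/7 + (112 + 2²)/7) + 40551 = (52/7 + (112 + 4)/7) + 40551 = (52/7 + (⅐)*116) + 40551 = (52/7 + 116/7) + 40551 = 24 + 40551 = 40575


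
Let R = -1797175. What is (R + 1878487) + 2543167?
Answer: 2624479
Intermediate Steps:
(R + 1878487) + 2543167 = (-1797175 + 1878487) + 2543167 = 81312 + 2543167 = 2624479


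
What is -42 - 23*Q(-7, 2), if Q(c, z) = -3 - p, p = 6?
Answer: 165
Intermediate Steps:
Q(c, z) = -9 (Q(c, z) = -3 - 1*6 = -3 - 6 = -9)
-42 - 23*Q(-7, 2) = -42 - 23*(-9) = -42 + 207 = 165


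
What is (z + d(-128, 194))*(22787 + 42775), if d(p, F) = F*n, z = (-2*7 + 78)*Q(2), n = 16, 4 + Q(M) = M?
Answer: 195112512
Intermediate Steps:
Q(M) = -4 + M
z = -128 (z = (-2*7 + 78)*(-4 + 2) = (-14 + 78)*(-2) = 64*(-2) = -128)
d(p, F) = 16*F (d(p, F) = F*16 = 16*F)
(z + d(-128, 194))*(22787 + 42775) = (-128 + 16*194)*(22787 + 42775) = (-128 + 3104)*65562 = 2976*65562 = 195112512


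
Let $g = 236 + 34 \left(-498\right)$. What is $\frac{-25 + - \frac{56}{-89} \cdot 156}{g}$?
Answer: $- \frac{6511}{1485944} \approx -0.0043817$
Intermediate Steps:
$g = -16696$ ($g = 236 - 16932 = -16696$)
$\frac{-25 + - \frac{56}{-89} \cdot 156}{g} = \frac{-25 + - \frac{56}{-89} \cdot 156}{-16696} = \left(-25 + \left(-56\right) \left(- \frac{1}{89}\right) 156\right) \left(- \frac{1}{16696}\right) = \left(-25 + \frac{56}{89} \cdot 156\right) \left(- \frac{1}{16696}\right) = \left(-25 + \frac{8736}{89}\right) \left(- \frac{1}{16696}\right) = \frac{6511}{89} \left(- \frac{1}{16696}\right) = - \frac{6511}{1485944}$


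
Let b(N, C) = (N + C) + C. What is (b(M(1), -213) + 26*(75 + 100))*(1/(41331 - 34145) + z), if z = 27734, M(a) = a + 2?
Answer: 822496758675/7186 ≈ 1.1446e+8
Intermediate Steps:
M(a) = 2 + a
b(N, C) = N + 2*C (b(N, C) = (C + N) + C = N + 2*C)
(b(M(1), -213) + 26*(75 + 100))*(1/(41331 - 34145) + z) = (((2 + 1) + 2*(-213)) + 26*(75 + 100))*(1/(41331 - 34145) + 27734) = ((3 - 426) + 26*175)*(1/7186 + 27734) = (-423 + 4550)*(1/7186 + 27734) = 4127*(199296525/7186) = 822496758675/7186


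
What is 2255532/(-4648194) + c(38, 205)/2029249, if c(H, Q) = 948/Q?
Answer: -156381330813838/322271720065455 ≈ -0.48525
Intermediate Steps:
2255532/(-4648194) + c(38, 205)/2029249 = 2255532/(-4648194) + (948/205)/2029249 = 2255532*(-1/4648194) + (948*(1/205))*(1/2029249) = -375922/774699 + (948/205)*(1/2029249) = -375922/774699 + 948/415996045 = -156381330813838/322271720065455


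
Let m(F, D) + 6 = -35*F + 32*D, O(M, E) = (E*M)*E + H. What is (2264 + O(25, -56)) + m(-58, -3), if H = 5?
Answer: 82597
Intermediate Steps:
O(M, E) = 5 + M*E² (O(M, E) = (E*M)*E + 5 = M*E² + 5 = 5 + M*E²)
m(F, D) = -6 - 35*F + 32*D (m(F, D) = -6 + (-35*F + 32*D) = -6 - 35*F + 32*D)
(2264 + O(25, -56)) + m(-58, -3) = (2264 + (5 + 25*(-56)²)) + (-6 - 35*(-58) + 32*(-3)) = (2264 + (5 + 25*3136)) + (-6 + 2030 - 96) = (2264 + (5 + 78400)) + 1928 = (2264 + 78405) + 1928 = 80669 + 1928 = 82597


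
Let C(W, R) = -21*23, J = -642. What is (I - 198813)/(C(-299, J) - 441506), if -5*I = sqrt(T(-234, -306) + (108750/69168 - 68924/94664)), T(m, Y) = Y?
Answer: 198813/441989 + 3*I*sqrt(157730920713289902)/150730209222340 ≈ 0.44981 + 7.9046e-6*I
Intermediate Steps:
C(W, R) = -483
I = -3*I*sqrt(157730920713289902)/341027060 (I = -sqrt(-306 + (108750/69168 - 68924/94664))/5 = -sqrt(-306 + (108750*(1/69168) - 68924*1/94664))/5 = -sqrt(-306 + (18125/11528 - 17231/23666))/5 = -sqrt(-306 + 115153641/136410824)/5 = -3*I*sqrt(157730920713289902)/341027060 ≈ -3.4937*I)
(I - 198813)/(C(-299, J) - 441506) = (-3*I*sqrt(157730920713289902)/341027060 - 198813)/(-483 - 441506) = (-198813 - 3*I*sqrt(157730920713289902)/341027060)/(-441989) = (-198813 - 3*I*sqrt(157730920713289902)/341027060)*(-1/441989) = 198813/441989 + 3*I*sqrt(157730920713289902)/150730209222340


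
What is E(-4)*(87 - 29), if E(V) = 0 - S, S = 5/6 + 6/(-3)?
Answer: 203/3 ≈ 67.667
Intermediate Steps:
S = -7/6 (S = 5*(1/6) + 6*(-1/3) = 5/6 - 2 = -7/6 ≈ -1.1667)
E(V) = 7/6 (E(V) = 0 - 1*(-7/6) = 0 + 7/6 = 7/6)
E(-4)*(87 - 29) = 7*(87 - 29)/6 = (7/6)*58 = 203/3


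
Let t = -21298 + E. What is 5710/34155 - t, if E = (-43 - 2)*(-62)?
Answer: 126429290/6831 ≈ 18508.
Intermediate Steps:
E = 2790 (E = -45*(-62) = 2790)
t = -18508 (t = -21298 + 2790 = -18508)
5710/34155 - t = 5710/34155 - 1*(-18508) = 5710*(1/34155) + 18508 = 1142/6831 + 18508 = 126429290/6831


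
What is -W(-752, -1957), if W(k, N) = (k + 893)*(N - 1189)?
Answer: 443586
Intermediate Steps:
W(k, N) = (-1189 + N)*(893 + k) (W(k, N) = (893 + k)*(-1189 + N) = (-1189 + N)*(893 + k))
-W(-752, -1957) = -(-1061777 - 1189*(-752) + 893*(-1957) - 1957*(-752)) = -(-1061777 + 894128 - 1747601 + 1471664) = -1*(-443586) = 443586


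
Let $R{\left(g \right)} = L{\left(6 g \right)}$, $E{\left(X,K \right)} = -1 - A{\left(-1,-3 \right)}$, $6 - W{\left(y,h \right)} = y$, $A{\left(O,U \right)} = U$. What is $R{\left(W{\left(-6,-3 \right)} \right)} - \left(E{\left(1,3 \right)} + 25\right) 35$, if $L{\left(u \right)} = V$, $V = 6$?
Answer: $-939$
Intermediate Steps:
$W{\left(y,h \right)} = 6 - y$
$E{\left(X,K \right)} = 2$ ($E{\left(X,K \right)} = -1 - -3 = -1 + 3 = 2$)
$L{\left(u \right)} = 6$
$R{\left(g \right)} = 6$
$R{\left(W{\left(-6,-3 \right)} \right)} - \left(E{\left(1,3 \right)} + 25\right) 35 = 6 - \left(2 + 25\right) 35 = 6 - 27 \cdot 35 = 6 - 945 = -939$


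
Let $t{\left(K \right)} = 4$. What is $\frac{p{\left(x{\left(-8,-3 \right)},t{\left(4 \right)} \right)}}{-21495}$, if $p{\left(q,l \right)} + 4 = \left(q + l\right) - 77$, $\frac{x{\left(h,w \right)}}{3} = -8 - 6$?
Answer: $\frac{119}{21495} \approx 0.0055362$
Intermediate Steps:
$x{\left(h,w \right)} = -42$ ($x{\left(h,w \right)} = 3 \left(-8 - 6\right) = 3 \left(-14\right) = -42$)
$p{\left(q,l \right)} = -81 + l + q$ ($p{\left(q,l \right)} = -4 - \left(77 - l - q\right) = -4 + \left(-77 + l + q\right) = -81 + l + q$)
$\frac{p{\left(x{\left(-8,-3 \right)},t{\left(4 \right)} \right)}}{-21495} = \frac{-81 + 4 - 42}{-21495} = \left(-119\right) \left(- \frac{1}{21495}\right) = \frac{119}{21495}$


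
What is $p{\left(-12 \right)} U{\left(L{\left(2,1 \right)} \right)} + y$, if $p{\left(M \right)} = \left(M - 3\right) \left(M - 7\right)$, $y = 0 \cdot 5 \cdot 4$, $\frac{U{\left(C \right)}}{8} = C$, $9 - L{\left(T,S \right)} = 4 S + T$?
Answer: $6840$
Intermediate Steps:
$L{\left(T,S \right)} = 9 - T - 4 S$ ($L{\left(T,S \right)} = 9 - \left(4 S + T\right) = 9 - \left(T + 4 S\right) = 9 - T - 4 S$)
$U{\left(C \right)} = 8 C$
$y = 0$ ($y = 0 \cdot 4 = 0$)
$p{\left(M \right)} = \left(-7 + M\right) \left(-3 + M\right)$ ($p{\left(M \right)} = \left(-3 + M\right) \left(-7 + M\right) = \left(-7 + M\right) \left(-3 + M\right)$)
$p{\left(-12 \right)} U{\left(L{\left(2,1 \right)} \right)} + y = \left(21 + \left(-12\right)^{2} - -120\right) 8 \left(9 - 2 - 4\right) + 0 = \left(21 + 144 + 120\right) 8 \left(9 - 2 - 4\right) + 0 = 285 \cdot 8 \cdot 3 + 0 = 285 \cdot 24 + 0 = 6840 + 0 = 6840$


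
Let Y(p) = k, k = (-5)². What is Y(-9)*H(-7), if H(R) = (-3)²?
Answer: 225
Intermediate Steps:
k = 25
Y(p) = 25
H(R) = 9
Y(-9)*H(-7) = 25*9 = 225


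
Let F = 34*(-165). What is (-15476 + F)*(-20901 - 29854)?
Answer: 1070219930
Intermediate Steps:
F = -5610
(-15476 + F)*(-20901 - 29854) = (-15476 - 5610)*(-20901 - 29854) = -21086*(-50755) = 1070219930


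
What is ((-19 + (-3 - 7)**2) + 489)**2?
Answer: 324900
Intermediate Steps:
((-19 + (-3 - 7)**2) + 489)**2 = ((-19 + (-10)**2) + 489)**2 = ((-19 + 100) + 489)**2 = (81 + 489)**2 = 570**2 = 324900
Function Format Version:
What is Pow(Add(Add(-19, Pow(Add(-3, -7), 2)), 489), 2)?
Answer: 324900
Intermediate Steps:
Pow(Add(Add(-19, Pow(Add(-3, -7), 2)), 489), 2) = Pow(Add(Add(-19, Pow(-10, 2)), 489), 2) = Pow(Add(Add(-19, 100), 489), 2) = Pow(Add(81, 489), 2) = Pow(570, 2) = 324900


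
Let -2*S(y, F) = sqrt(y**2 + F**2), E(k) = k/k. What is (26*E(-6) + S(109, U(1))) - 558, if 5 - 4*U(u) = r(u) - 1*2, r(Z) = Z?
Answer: -532 - sqrt(47533)/4 ≈ -586.50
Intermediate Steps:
E(k) = 1
U(u) = 7/4 - u/4 (U(u) = 5/4 - (u - 1*2)/4 = 5/4 - (u - 2)/4 = 5/4 - (-2 + u)/4 = 5/4 + (1/2 - u/4) = 7/4 - u/4)
S(y, F) = -sqrt(F**2 + y**2)/2 (S(y, F) = -sqrt(y**2 + F**2)/2 = -sqrt(F**2 + y**2)/2)
(26*E(-6) + S(109, U(1))) - 558 = (26*1 - sqrt((7/4 - 1/4*1)**2 + 109**2)/2) - 558 = (26 - sqrt((7/4 - 1/4)**2 + 11881)/2) - 558 = (26 - sqrt((3/2)**2 + 11881)/2) - 558 = (26 - sqrt(9/4 + 11881)/2) - 558 = (26 - sqrt(47533)/4) - 558 = -532 - sqrt(47533)/4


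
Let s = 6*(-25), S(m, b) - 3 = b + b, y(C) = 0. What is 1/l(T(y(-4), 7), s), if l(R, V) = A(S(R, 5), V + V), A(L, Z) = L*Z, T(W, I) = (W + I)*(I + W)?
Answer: -1/3900 ≈ -0.00025641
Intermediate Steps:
S(m, b) = 3 + 2*b (S(m, b) = 3 + (b + b) = 3 + 2*b)
T(W, I) = (I + W)**2 (T(W, I) = (I + W)*(I + W) = (I + W)**2)
s = -150
l(R, V) = 26*V (l(R, V) = (3 + 2*5)*(V + V) = (3 + 10)*(2*V) = 13*(2*V) = 26*V)
1/l(T(y(-4), 7), s) = 1/(26*(-150)) = 1/(-3900) = -1/3900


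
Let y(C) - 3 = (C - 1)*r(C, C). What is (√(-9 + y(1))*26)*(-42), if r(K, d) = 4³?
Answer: -1092*I*√6 ≈ -2674.8*I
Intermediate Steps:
r(K, d) = 64
y(C) = -61 + 64*C (y(C) = 3 + (C - 1)*64 = 3 + (-1 + C)*64 = 3 + (-64 + 64*C) = -61 + 64*C)
(√(-9 + y(1))*26)*(-42) = (√(-9 + (-61 + 64*1))*26)*(-42) = (√(-9 + (-61 + 64))*26)*(-42) = (√(-9 + 3)*26)*(-42) = (√(-6)*26)*(-42) = ((I*√6)*26)*(-42) = (26*I*√6)*(-42) = -1092*I*√6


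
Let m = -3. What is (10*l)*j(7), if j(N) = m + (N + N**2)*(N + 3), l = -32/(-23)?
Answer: 178240/23 ≈ 7749.6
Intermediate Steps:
l = 32/23 (l = -32*(-1/23) = 32/23 ≈ 1.3913)
j(N) = -3 + (3 + N)*(N + N**2) (j(N) = -3 + (N + N**2)*(N + 3) = -3 + (N + N**2)*(3 + N) = -3 + (3 + N)*(N + N**2))
(10*l)*j(7) = (10*(32/23))*(-3 + 7**3 + 3*7 + 4*7**2) = 320*(-3 + 343 + 21 + 4*49)/23 = 320*(-3 + 343 + 21 + 196)/23 = (320/23)*557 = 178240/23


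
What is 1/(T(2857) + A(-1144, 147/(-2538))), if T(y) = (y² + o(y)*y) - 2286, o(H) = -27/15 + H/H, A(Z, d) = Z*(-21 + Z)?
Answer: 5/47453187 ≈ 1.0537e-7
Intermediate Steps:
o(H) = -⅘ (o(H) = -27*1/15 + 1 = -9/5 + 1 = -⅘)
T(y) = -2286 + y² - 4*y/5 (T(y) = (y² - 4*y/5) - 2286 = -2286 + y² - 4*y/5)
1/(T(2857) + A(-1144, 147/(-2538))) = 1/((-2286 + 2857² - ⅘*2857) - 1144*(-21 - 1144)) = 1/((-2286 + 8162449 - 11428/5) - 1144*(-1165)) = 1/(40789387/5 + 1332760) = 1/(47453187/5) = 5/47453187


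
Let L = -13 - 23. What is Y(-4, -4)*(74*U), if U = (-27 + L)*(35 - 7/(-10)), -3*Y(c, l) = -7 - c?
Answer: -832167/5 ≈ -1.6643e+5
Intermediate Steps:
L = -36
Y(c, l) = 7/3 + c/3 (Y(c, l) = -(-7 - c)/3 = 7/3 + c/3)
U = -22491/10 (U = (-27 - 36)*(35 - 7/(-10)) = -63*(35 - 7*(-1/10)) = -63*(35 + 7/10) = -63*357/10 = -22491/10 ≈ -2249.1)
Y(-4, -4)*(74*U) = (7/3 + (1/3)*(-4))*(74*(-22491/10)) = (7/3 - 4/3)*(-832167/5) = 1*(-832167/5) = -832167/5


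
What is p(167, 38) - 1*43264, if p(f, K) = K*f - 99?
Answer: -37017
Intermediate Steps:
p(f, K) = -99 + K*f
p(167, 38) - 1*43264 = (-99 + 38*167) - 1*43264 = (-99 + 6346) - 43264 = 6247 - 43264 = -37017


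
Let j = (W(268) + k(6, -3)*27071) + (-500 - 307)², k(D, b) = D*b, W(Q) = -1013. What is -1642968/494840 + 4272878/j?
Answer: 115416010636/5039883545 ≈ 22.901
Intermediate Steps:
j = 162958 (j = (-1013 + (6*(-3))*27071) + (-500 - 307)² = (-1013 - 18*27071) + (-807)² = (-1013 - 487278) + 651249 = -488291 + 651249 = 162958)
-1642968/494840 + 4272878/j = -1642968/494840 + 4272878/162958 = -1642968*1/494840 + 4272878*(1/162958) = -205371/61855 + 2136439/81479 = 115416010636/5039883545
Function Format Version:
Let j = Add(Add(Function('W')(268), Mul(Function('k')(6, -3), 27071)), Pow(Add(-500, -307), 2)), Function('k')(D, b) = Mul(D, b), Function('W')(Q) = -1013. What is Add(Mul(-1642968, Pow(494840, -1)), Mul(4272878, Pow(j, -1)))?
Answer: Rational(115416010636, 5039883545) ≈ 22.901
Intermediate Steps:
j = 162958 (j = Add(Add(-1013, Mul(Mul(6, -3), 27071)), Pow(Add(-500, -307), 2)) = Add(Add(-1013, Mul(-18, 27071)), Pow(-807, 2)) = Add(Add(-1013, -487278), 651249) = Add(-488291, 651249) = 162958)
Add(Mul(-1642968, Pow(494840, -1)), Mul(4272878, Pow(j, -1))) = Add(Mul(-1642968, Pow(494840, -1)), Mul(4272878, Pow(162958, -1))) = Add(Mul(-1642968, Rational(1, 494840)), Mul(4272878, Rational(1, 162958))) = Add(Rational(-205371, 61855), Rational(2136439, 81479)) = Rational(115416010636, 5039883545)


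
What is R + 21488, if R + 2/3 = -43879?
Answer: -67175/3 ≈ -22392.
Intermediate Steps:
R = -131639/3 (R = -⅔ - 43879 = -131639/3 ≈ -43880.)
R + 21488 = -131639/3 + 21488 = -67175/3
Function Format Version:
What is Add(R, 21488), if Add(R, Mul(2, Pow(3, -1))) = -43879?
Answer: Rational(-67175, 3) ≈ -22392.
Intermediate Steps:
R = Rational(-131639, 3) (R = Add(Rational(-2, 3), -43879) = Rational(-131639, 3) ≈ -43880.)
Add(R, 21488) = Add(Rational(-131639, 3), 21488) = Rational(-67175, 3)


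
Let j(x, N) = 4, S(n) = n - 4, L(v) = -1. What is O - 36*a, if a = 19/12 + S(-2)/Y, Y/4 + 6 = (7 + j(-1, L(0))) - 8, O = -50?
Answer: -125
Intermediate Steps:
S(n) = -4 + n
Y = -12 (Y = -24 + 4*((7 + 4) - 8) = -24 + 4*(11 - 8) = -24 + 4*3 = -24 + 12 = -12)
a = 25/12 (a = 19/12 + (-4 - 2)/(-12) = 19*(1/12) - 6*(-1/12) = 19/12 + 1/2 = 25/12 ≈ 2.0833)
O - 36*a = -50 - 36*25/12 = -50 - 75 = -125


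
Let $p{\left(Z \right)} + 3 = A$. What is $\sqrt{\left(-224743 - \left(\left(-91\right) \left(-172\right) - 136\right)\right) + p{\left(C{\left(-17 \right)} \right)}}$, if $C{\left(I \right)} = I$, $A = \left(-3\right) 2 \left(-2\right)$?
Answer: $155 i \sqrt{10} \approx 490.15 i$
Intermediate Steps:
$A = 12$ ($A = \left(-6\right) \left(-2\right) = 12$)
$p{\left(Z \right)} = 9$ ($p{\left(Z \right)} = -3 + 12 = 9$)
$\sqrt{\left(-224743 - \left(\left(-91\right) \left(-172\right) - 136\right)\right) + p{\left(C{\left(-17 \right)} \right)}} = \sqrt{\left(-224743 - \left(\left(-91\right) \left(-172\right) - 136\right)\right) + 9} = \sqrt{\left(-224743 - \left(15652 - 136\right)\right) + 9} = \sqrt{\left(-224743 - 15516\right) + 9} = \sqrt{-240259 + 9} = \sqrt{-240250} = 155 i \sqrt{10}$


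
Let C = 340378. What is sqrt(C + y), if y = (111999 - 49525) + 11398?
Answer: 5*sqrt(16570) ≈ 643.62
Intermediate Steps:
y = 73872 (y = 62474 + 11398 = 73872)
sqrt(C + y) = sqrt(340378 + 73872) = sqrt(414250) = 5*sqrt(16570)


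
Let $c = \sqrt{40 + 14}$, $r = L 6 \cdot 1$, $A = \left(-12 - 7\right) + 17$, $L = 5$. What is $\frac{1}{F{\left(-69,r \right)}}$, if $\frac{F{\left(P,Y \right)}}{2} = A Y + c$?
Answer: $- \frac{5}{591} - \frac{\sqrt{6}}{2364} \approx -0.0094964$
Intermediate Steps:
$A = -2$ ($A = -19 + 17 = -2$)
$r = 30$ ($r = 5 \cdot 6 \cdot 1 = 30 \cdot 1 = 30$)
$c = 3 \sqrt{6}$ ($c = \sqrt{54} = 3 \sqrt{6} \approx 7.3485$)
$F{\left(P,Y \right)} = - 4 Y + 6 \sqrt{6}$ ($F{\left(P,Y \right)} = 2 \left(- 2 Y + 3 \sqrt{6}\right) = - 4 Y + 6 \sqrt{6}$)
$\frac{1}{F{\left(-69,r \right)}} = \frac{1}{\left(-4\right) 30 + 6 \sqrt{6}} = \frac{1}{-120 + 6 \sqrt{6}}$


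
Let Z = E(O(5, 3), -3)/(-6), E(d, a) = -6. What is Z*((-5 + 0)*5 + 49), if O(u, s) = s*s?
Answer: 24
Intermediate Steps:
O(u, s) = s²
Z = 1 (Z = -6/(-6) = -6*(-⅙) = 1)
Z*((-5 + 0)*5 + 49) = 1*((-5 + 0)*5 + 49) = 1*(-5*5 + 49) = 1*(-25 + 49) = 1*24 = 24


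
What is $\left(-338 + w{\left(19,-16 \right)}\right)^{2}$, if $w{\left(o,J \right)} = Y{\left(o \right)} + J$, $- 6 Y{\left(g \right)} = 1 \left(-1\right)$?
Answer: $\frac{4507129}{36} \approx 1.252 \cdot 10^{5}$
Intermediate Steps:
$Y{\left(g \right)} = \frac{1}{6}$ ($Y{\left(g \right)} = - \frac{1 \left(-1\right)}{6} = \left(- \frac{1}{6}\right) \left(-1\right) = \frac{1}{6}$)
$w{\left(o,J \right)} = \frac{1}{6} + J$
$\left(-338 + w{\left(19,-16 \right)}\right)^{2} = \left(-338 + \left(\frac{1}{6} - 16\right)\right)^{2} = \left(-338 - \frac{95}{6}\right)^{2} = \left(- \frac{2123}{6}\right)^{2} = \frac{4507129}{36}$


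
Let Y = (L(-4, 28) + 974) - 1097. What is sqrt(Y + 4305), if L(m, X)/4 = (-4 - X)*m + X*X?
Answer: 3*sqrt(870) ≈ 88.487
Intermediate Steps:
L(m, X) = 4*X**2 + 4*m*(-4 - X) (L(m, X) = 4*((-4 - X)*m + X*X) = 4*(m*(-4 - X) + X**2) = 4*(X**2 + m*(-4 - X)) = 4*X**2 + 4*m*(-4 - X))
Y = 3525 (Y = ((-16*(-4) + 4*28**2 - 4*28*(-4)) + 974) - 1097 = ((64 + 4*784 + 448) + 974) - 1097 = ((64 + 3136 + 448) + 974) - 1097 = (3648 + 974) - 1097 = 4622 - 1097 = 3525)
sqrt(Y + 4305) = sqrt(3525 + 4305) = sqrt(7830) = 3*sqrt(870)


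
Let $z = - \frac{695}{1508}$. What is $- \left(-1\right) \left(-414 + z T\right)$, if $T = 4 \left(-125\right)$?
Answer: $- \frac{69203}{377} \approx -183.56$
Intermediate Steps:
$z = - \frac{695}{1508}$ ($z = \left(-695\right) \frac{1}{1508} = - \frac{695}{1508} \approx -0.46088$)
$T = -500$
$- \left(-1\right) \left(-414 + z T\right) = - \left(-1\right) \left(-414 - - \frac{86875}{377}\right) = - \left(-1\right) \left(-414 + \frac{86875}{377}\right) = - \frac{\left(-1\right) \left(-69203\right)}{377} = \left(-1\right) \frac{69203}{377} = - \frac{69203}{377}$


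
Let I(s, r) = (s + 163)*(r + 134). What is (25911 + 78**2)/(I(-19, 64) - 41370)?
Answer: -10665/4286 ≈ -2.4883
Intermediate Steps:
I(s, r) = (134 + r)*(163 + s) (I(s, r) = (163 + s)*(134 + r) = (134 + r)*(163 + s))
(25911 + 78**2)/(I(-19, 64) - 41370) = (25911 + 78**2)/((21842 + 134*(-19) + 163*64 + 64*(-19)) - 41370) = (25911 + 6084)/((21842 - 2546 + 10432 - 1216) - 41370) = 31995/(28512 - 41370) = 31995/(-12858) = 31995*(-1/12858) = -10665/4286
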